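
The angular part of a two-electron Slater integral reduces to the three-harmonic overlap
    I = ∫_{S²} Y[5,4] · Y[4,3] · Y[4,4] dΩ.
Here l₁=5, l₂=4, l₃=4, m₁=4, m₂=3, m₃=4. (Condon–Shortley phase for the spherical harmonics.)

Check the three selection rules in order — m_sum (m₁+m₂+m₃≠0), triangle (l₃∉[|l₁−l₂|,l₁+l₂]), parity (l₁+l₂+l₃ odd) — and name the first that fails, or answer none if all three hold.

m_sum

azimuthal sum: 4 + 3 + 4 = 11  ✗
1 ≤ 4 ≤ 9 (triangle on l)
L = 5 + 4 + 4 = 13 (odd)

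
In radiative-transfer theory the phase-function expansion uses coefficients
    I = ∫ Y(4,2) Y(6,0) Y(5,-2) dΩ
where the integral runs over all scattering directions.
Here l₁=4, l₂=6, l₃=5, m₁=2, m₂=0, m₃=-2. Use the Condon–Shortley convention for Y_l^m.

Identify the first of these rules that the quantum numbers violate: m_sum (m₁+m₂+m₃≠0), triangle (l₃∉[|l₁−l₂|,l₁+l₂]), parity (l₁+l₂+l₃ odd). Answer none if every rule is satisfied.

parity

m₁+m₂+m₃ = 2 + 0 − 2 = 0  ✓
triangle: |4−6|=2 ≤ l₃=5 ≤ 4+6=10  ✓
parity: l₁+l₂+l₃ = 15 is odd  ✗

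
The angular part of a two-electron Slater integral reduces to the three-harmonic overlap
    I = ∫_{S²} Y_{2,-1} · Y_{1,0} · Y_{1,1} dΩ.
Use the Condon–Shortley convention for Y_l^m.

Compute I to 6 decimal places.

Rules hold: Σm=0, L=4 even, 1≤1≤3.
N = 5·3·3 = 45
Δ = 2!·2!·0!/5! = 1/30
Racah Σ t=1..1: t=1:−1/1 = -1/1
⇒ 3j(2 1 1; 0 0 0)² = 2/15, sgn +1
Racah Σ t=1..1: t=1:−1/2 = -1/2
⇒ 3j(2 1 1; -1 0 1)² = 1/10, sgn -1
4πI² = N·(3j₀)²·(3jₘ)² = 3/5
I = -1·√(0.6/4π) = -0.21850969

-0.218510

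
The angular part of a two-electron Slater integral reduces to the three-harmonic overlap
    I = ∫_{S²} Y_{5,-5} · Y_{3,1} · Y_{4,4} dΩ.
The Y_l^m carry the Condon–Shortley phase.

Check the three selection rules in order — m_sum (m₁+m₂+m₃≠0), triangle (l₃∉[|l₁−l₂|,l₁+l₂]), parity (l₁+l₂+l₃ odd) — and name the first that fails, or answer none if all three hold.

none

Σmᵢ = 0  ✓
l₃∈[|l₁−l₂|,l₁+l₂]=[2,8], have l₃=4  ✓
Σlᵢ = 12 ⇒ even  ✓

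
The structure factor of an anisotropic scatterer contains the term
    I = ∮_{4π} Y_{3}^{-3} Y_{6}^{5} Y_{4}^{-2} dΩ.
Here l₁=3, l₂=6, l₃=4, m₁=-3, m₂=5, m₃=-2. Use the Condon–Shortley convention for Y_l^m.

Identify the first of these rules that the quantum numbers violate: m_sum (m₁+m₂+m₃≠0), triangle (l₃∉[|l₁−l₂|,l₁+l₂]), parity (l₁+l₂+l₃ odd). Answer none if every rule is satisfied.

m₁+m₂+m₃ = -3 + 5 − 2 = 0  ✓
triangle: |3−6|=3 ≤ l₃=4 ≤ 3+6=9  ✓
parity: l₁+l₂+l₃ = 13 is odd  ✗

parity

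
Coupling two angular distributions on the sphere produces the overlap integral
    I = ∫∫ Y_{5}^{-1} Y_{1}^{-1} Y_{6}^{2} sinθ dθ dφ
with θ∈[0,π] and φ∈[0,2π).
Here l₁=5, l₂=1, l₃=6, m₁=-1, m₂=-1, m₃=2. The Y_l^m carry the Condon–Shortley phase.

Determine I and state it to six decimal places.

0.216205

Rules hold: Σm=0, L=12 even, 4≤6≤6.
N = 11·3·13 = 429
Δ = 0!·10!·2!/13! = 1/858
Racah Σ t=0..0: t=0:+1/14400 = 1/14400
⇒ 3j(5 1 6; 0 0 0)² = 6/143, sgn +1
Racah Σ t=0..0: t=0:+1/34560 = 1/34560
⇒ 3j(5 1 6; -1 -1 2)² = 14/429, sgn +1
4πI² = N·(3j₀)²·(3jₘ)² = 84/143
I = +1·√(0.587413/4π) = 0.21620548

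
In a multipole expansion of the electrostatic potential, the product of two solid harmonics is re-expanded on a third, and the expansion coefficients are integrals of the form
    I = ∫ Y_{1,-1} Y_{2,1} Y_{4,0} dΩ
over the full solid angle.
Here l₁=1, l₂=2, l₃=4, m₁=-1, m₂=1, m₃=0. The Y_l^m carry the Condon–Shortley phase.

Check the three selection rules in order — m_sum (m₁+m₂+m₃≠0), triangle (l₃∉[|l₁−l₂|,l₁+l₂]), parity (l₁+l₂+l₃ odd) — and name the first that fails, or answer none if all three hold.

Σmᵢ = 0  ✓
l₃∈[|l₁−l₂|,l₁+l₂]=[1,3], have l₃=4  ✗
Σlᵢ = 7 ⇒ odd

triangle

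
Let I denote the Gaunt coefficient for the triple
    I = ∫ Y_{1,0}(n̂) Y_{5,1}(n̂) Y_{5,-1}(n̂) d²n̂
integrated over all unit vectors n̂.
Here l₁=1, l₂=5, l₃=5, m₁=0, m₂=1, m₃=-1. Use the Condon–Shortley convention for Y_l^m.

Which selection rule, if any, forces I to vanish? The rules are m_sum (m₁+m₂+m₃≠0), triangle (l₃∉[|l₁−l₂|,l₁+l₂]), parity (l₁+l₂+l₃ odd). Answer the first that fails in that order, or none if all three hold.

Σmᵢ = 0  ✓
l₃∈[|l₁−l₂|,l₁+l₂]=[4,6], have l₃=5  ✓
Σlᵢ = 11 ⇒ odd  ✗

parity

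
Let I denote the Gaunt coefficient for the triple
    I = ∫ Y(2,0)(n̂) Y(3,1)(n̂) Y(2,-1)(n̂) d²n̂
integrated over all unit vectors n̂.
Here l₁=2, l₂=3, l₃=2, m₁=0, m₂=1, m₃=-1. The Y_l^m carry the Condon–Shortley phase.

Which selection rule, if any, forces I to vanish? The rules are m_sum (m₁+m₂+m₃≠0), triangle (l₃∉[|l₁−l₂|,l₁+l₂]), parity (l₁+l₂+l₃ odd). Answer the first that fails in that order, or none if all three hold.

parity

Σmᵢ = 0  ✓
l₃∈[|l₁−l₂|,l₁+l₂]=[1,5], have l₃=2  ✓
Σlᵢ = 7 ⇒ odd  ✗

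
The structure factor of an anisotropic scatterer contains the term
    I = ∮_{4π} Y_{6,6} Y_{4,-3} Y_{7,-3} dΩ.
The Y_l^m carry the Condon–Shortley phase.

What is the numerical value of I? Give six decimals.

l₁+l₂+l₃=17 is odd: 3j(l;000)=0 ⇒ I=0

0.000000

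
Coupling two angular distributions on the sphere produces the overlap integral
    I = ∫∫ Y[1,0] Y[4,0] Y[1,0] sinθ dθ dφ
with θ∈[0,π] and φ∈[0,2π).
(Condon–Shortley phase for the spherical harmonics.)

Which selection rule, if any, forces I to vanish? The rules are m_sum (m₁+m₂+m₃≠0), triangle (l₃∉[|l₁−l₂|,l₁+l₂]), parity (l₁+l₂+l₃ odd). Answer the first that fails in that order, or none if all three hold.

triangle

Σmᵢ = 0  ✓
l₃∈[|l₁−l₂|,l₁+l₂]=[3,5], have l₃=1  ✗
Σlᵢ = 6 ⇒ even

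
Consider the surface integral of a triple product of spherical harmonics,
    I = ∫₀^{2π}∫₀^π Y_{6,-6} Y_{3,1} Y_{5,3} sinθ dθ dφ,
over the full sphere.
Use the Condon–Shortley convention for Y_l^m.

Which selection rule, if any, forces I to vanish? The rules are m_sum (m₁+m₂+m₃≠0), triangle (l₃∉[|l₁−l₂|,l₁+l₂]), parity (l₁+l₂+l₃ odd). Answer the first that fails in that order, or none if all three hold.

azimuthal sum: -6 + 1 + 3 = -2  ✗
3 ≤ 5 ≤ 9 (triangle on l)
L = 6 + 3 + 5 = 14 (even)

m_sum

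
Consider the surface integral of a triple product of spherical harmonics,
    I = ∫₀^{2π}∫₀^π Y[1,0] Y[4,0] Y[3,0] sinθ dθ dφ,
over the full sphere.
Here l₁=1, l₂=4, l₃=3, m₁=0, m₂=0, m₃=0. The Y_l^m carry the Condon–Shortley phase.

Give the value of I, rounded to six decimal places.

0.246233

m-sum 0 ✓  L=8 even ✓  3≤3≤5 ✓
Π(2lᵢ+1) = 3×9×7 = 189
triangle coeff Δ(1,4,3) = 1/252
Σ_t [1,1]: t=1:−1/36 = -1/36
(3j)²=4/63 [(1 4 3; 0 0 0)], sign=+1
(m-triple is (0,0,0) — same symbol as above.)
⇒ 4πI² = 16/21
I = (+1)√(16/21/(4π)) = 0.24623252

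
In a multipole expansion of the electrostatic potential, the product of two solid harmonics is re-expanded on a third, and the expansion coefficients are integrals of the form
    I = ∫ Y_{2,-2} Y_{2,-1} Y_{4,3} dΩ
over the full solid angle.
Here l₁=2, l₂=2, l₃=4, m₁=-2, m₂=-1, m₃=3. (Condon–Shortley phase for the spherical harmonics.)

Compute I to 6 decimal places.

-0.238414

Checks pass: Σm=0; 8 even; l₃=4∈[0,4].
(2·2+1)(2·2+1)(2·4+1) = 225
Δ: 0! 4! 4! / 9! → 1/630
sum: t=0:+1/16 = 1/16
3j²(2 2 4; 0 0 0) = Δ·Π!·Σ² = 2/35  (sign +1)
sum: t=0:+1/144 = 1/144
3j²(2 2 4; -2 -1 3) = Δ·Π!·Σ² = 1/18  (sign -1)
combine: 4πI² = 225·2/35·1/18 = 5/7
take √, sign -1: I = -0.23841361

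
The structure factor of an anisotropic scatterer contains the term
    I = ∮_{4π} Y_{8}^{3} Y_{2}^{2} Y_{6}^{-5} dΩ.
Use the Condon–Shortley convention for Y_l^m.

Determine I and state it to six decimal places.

-0.018976

Rules hold: Σm=0, L=16 even, 6≤6≤10.
N = 17·5·13 = 1105
Δ = 4!·12!·0!/17! = 1/30940
Racah Σ t=2..2: t=2:+1/2073600 = 1/2073600
⇒ 3j(8 2 6; 0 0 0)² = 28/1105, sgn +1
Racah Σ t=4..4: t=4:+1/958003200 = 1/958003200
⇒ 3j(8 2 6; 3 2 -5)² = 1/6188, sgn -1
4πI² = N·(3j₀)²·(3jₘ)² = 1/221
I = -1·√(0.00452489/4π) = -0.01897575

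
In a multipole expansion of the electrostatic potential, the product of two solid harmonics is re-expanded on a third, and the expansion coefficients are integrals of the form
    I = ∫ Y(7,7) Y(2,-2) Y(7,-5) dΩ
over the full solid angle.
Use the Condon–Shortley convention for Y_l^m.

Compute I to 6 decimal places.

Rules hold: Σm=0, L=16 even, 5≤7≤9.
N = 15·5·15 = 1125
Δ = 2!·12!·2!/17! = 1/185640
Racah Σ t=0..2: t=0:+1/2419200 t=1:−1/518400 t=2:+1/2419200 = -1/907200
⇒ 3j(7 2 7; 0 0 0)² = 56/3315, sgn +1
Racah Σ t=0..0: t=0:+1/1916006400 = 1/1916006400
⇒ 3j(7 2 7; 7 -2 -5)² = 1/340, sgn +1
4πI² = N·(3j₀)²·(3jₘ)² = 210/3757
I = +1·√(0.0558957/4π) = 0.06669359

0.066694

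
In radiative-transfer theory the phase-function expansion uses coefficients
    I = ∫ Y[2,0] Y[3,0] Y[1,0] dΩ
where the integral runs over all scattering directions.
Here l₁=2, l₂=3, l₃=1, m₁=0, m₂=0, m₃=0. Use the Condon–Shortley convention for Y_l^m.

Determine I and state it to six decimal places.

Rules hold: Σm=0, L=6 even, 1≤1≤5.
N = 5·7·3 = 105
Δ = 4!·0!·2!/7! = 1/105
Racah Σ t=2..2: t=2:+1/4 = 1/4
⇒ 3j(2 3 1; 0 0 0)² = 3/35, sgn -1
(m-triple is (0,0,0) — same symbol as above.)
4πI² = N·(3j₀)²·(3jₘ)² = 27/35
I = +1·√(0.771429/4π) = 0.24776670

0.247767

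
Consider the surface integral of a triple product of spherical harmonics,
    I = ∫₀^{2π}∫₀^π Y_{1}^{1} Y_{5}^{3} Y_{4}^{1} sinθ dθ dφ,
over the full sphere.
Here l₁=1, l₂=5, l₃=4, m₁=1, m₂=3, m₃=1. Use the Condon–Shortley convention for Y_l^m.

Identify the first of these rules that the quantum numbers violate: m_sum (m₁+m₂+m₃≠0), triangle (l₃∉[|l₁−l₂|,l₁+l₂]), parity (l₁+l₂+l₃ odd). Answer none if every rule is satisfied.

m_sum

m₁+m₂+m₃ = 1 + 3 + 1 = 5  ✗
triangle: |1−5|=4 ≤ l₃=4 ≤ 1+5=6
parity: l₁+l₂+l₃ = 10 is even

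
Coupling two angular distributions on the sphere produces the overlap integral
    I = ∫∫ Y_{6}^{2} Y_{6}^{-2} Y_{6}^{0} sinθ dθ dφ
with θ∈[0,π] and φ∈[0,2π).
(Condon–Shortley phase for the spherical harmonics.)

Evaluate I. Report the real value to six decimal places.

-0.062979

Rules hold: Σm=0, L=18 even, 0≤6≤12.
N = 13·13·13 = 2197
Δ = 6!·6!·6!/19! = 1/325909584
Racah Σ t=0..6: t=0:+1/373248000 t=1:−1/1728000 t=2:+1/110592 t=3:−1/46656 t=4:+1/110592 t=5:−1/1728000 t=6:+1/373248000 = -7/1555200
⇒ 3j(6 6 6; 0 0 0)² = 400/46189, sgn -1
Racah Σ t=0..4: t=0:+1/1658880 t=1:−1/155520 t=2:+1/110592 t=3:−1/518400 t=4:+1/24883200 = 11/8294400
⇒ 3j(6 6 6; 2 -2 0)² = 11/4199, sgn +1
4πI² = N·(3j₀)²·(3jₘ)² = 5200/104329
I = -1·√(0.0498423/4π) = -0.06297878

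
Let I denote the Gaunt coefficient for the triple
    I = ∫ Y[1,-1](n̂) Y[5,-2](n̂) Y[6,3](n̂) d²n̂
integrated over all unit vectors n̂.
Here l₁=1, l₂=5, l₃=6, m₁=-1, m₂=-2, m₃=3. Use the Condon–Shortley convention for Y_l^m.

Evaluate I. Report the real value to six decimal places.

Rules hold: Σm=0, L=12 even, 4≤6≤6.
N = 3·11·13 = 429
Δ = 0!·2!·10!/13! = 1/858
Racah Σ t=0..0: t=0:+1/14400 = 1/14400
⇒ 3j(1 5 6; 0 0 0)² = 6/143, sgn +1
Racah Σ t=0..0: t=0:+1/60480 = 1/60480
⇒ 3j(1 5 6; -1 -2 3)² = 6/143, sgn -1
4πI² = N·(3j₀)²·(3jₘ)² = 108/143
I = -1·√(0.755245/4π) = -0.24515397

-0.245154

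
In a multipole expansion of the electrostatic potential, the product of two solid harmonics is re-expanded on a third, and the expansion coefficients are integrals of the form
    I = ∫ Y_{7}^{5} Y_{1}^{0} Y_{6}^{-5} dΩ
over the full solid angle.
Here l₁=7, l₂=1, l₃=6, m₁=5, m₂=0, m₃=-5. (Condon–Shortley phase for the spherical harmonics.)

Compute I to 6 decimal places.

Rules hold: Σm=0, L=14 even, 6≤6≤8.
N = 15·3·13 = 585
Δ = 2!·12!·0!/15! = 1/1365
Racah Σ t=1..1: t=1:−1/518400 = -1/518400
⇒ 3j(7 1 6; 0 0 0)² = 7/195, sgn -1
Racah Σ t=1..1: t=1:−1/39916800 = -1/39916800
⇒ 3j(7 1 6; 5 0 -5)² = 8/455, sgn +1
4πI² = N·(3j₀)²·(3jₘ)² = 24/65
I = -1·√(0.369231/4π) = -0.17141310

-0.171413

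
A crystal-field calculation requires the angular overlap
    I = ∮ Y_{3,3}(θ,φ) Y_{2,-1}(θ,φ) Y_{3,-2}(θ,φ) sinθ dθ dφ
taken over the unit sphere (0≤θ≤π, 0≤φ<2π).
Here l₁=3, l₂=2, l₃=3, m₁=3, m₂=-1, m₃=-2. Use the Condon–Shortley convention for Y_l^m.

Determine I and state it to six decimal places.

Rules hold: Σm=0, L=8 even, 1≤3≤5.
N = 7·5·7 = 245
Δ = 2!·4!·2!/9! = 1/3780
Racah Σ t=0..2: t=0:+1/24 t=1:−1/4 t=2:+1/24 = -1/6
⇒ 3j(3 2 3; 0 0 0)² = 4/105, sgn +1
Racah Σ t=0..0: t=0:+1/48 = 1/48
⇒ 3j(3 2 3; 3 -1 -2)² = 5/84, sgn -1
4πI² = N·(3j₀)²·(3jₘ)² = 5/9
I = -1·√(0.555556/4π) = -0.21026104

-0.210261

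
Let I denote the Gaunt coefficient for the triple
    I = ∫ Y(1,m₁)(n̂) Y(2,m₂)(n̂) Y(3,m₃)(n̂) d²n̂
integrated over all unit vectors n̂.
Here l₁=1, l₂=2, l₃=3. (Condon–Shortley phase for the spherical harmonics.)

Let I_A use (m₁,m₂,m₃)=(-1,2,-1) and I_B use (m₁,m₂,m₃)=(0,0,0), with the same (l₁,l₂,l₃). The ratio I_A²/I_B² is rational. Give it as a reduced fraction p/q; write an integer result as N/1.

l's match ⇒ only the (l;m) 3-j factors differ between A and B.
A: triangle coeff Δ(1,2,3) = 1/105; Σ_t [0,0]: t=0:+1/48 = 1/48; (3j)²=1/105 [(1 2 3; -1 2 -1)], sign=+1
B: triangle coeff Δ(1,2,3) = 1/105; Σ_t [0,0]: t=0:+1/4 = 1/4; (3j)²=3/35 [(1 2 3; 0 0 0)], sign=-1
I_A²/I_B² = (1/105)/(3/35) = 1/9

1/9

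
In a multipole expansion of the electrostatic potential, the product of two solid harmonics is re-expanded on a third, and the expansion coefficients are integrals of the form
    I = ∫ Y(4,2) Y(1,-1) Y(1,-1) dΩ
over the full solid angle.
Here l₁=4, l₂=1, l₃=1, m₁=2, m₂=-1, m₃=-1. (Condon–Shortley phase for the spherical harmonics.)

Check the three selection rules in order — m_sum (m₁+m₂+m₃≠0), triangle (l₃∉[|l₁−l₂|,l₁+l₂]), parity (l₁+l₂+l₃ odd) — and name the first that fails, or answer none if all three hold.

triangle

m₁+m₂+m₃ = 2 − 1 − 1 = 0  ✓
triangle: |4−1|=3 ≤ l₃=1 ≤ 4+1=5  ✗
parity: l₁+l₂+l₃ = 6 is even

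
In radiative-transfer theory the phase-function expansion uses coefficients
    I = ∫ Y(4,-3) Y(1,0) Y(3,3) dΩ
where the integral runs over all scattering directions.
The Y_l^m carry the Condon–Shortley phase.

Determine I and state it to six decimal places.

-0.162868

m-sum 0 ✓  L=8 even ✓  3≤3≤5 ✓
Π(2lᵢ+1) = 9×3×7 = 189
triangle coeff Δ(4,1,3) = 1/252
Σ_t [1,1]: t=1:−1/36 = -1/36
(3j)²=4/63 [(4 1 3; 0 0 0)], sign=+1
Σ_t [1,1]: t=1:−1/720 = -1/720
(3j)²=1/36 [(4 1 3; -3 0 3)], sign=-1
⇒ 4πI² = 1/3
I = (-1)√(1/3/(4π)) = -0.16286750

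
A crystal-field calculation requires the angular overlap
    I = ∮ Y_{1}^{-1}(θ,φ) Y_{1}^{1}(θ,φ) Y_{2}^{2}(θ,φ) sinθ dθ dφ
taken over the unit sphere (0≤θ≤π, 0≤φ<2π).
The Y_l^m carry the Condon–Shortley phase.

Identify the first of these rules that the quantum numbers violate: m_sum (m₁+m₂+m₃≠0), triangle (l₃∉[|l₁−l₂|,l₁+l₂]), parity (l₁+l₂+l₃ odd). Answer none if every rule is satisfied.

m_sum

m₁+m₂+m₃ = -1 + 1 + 2 = 2  ✗
triangle: |1−1|=0 ≤ l₃=2 ≤ 1+1=2
parity: l₁+l₂+l₃ = 4 is even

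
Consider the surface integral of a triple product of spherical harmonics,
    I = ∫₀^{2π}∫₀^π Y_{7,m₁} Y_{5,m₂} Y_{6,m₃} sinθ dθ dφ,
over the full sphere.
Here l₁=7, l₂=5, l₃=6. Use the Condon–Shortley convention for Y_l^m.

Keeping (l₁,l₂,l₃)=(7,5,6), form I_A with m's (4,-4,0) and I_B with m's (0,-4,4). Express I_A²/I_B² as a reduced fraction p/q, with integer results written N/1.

l's match ⇒ only the (l;m) 3-j factors differ between A and B.
A: triangle coeff Δ(7,5,6) = 1/174594420; Σ_t [0,1]: t=0:+1/3110400 t=1:−1/4147200 = 1/12441600; (3j)²=7/4199 [(7 5 6; 4 -4 0)], sign=+1
B: triangle coeff Δ(7,5,6) = 1/174594420; Σ_t [0,1]: t=0:+1/21772800 t=1:−1/4147200 = -17/87091200; (3j)²=119/8151 [(7 5 6; 0 -4 4)], sign=-1
I_A²/I_B² = (7/4199)/(119/8151) = 33/289

33/289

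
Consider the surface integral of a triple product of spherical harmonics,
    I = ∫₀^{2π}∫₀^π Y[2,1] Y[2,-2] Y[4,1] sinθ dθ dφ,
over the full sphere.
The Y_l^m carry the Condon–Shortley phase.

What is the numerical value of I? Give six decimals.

-0.090112

Rules hold: Σm=0, L=8 even, 0≤4≤4.
N = 5·5·9 = 225
Δ = 0!·4!·4!/9! = 1/630
Racah Σ t=0..0: t=0:+1/16 = 1/16
⇒ 3j(2 2 4; 0 0 0)² = 2/35, sgn +1
Racah Σ t=0..0: t=0:+1/144 = 1/144
⇒ 3j(2 2 4; 1 -2 1)² = 1/126, sgn -1
4πI² = N·(3j₀)²·(3jₘ)² = 5/49
I = -1·√(0.102041/4π) = -0.09011188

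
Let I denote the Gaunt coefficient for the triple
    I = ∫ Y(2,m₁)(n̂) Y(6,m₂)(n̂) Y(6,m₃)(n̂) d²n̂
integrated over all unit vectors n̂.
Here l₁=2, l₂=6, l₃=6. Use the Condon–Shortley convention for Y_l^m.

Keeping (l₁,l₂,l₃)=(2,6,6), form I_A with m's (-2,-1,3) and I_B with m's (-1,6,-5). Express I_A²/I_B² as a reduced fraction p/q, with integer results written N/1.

Same 2,6,6: normalisation and zero-m 3j drop out of the ratio.
A: Δ: 2! 2! 10! / 15! → 1/90090; sum: t=2:+1/120960 = 1/120960; 3j²(2 6 6; -2 -1 3) = Δ·Π!·Σ² = 24/1001  (sign -1)
B: Δ: 2! 2! 10! / 15! → 1/90090; sum: t=2:+1/7257600 = 1/7257600; 3j²(2 6 6; -1 6 -5) = Δ·Π!·Σ² = 11/455  (sign -1)
I_A²/I_B² = (24/1001)/(11/455) = 120/121

120/121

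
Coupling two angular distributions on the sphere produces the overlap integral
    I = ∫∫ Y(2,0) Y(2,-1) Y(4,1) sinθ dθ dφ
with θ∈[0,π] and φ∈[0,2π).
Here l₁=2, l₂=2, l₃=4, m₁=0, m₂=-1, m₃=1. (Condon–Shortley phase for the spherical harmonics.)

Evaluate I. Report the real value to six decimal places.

Rules hold: Σm=0, L=8 even, 0≤4≤4.
N = 5·5·9 = 225
Δ = 0!·4!·4!/9! = 1/630
Racah Σ t=0..0: t=0:+1/16 = 1/16
⇒ 3j(2 2 4; 0 0 0)² = 2/35, sgn +1
Racah Σ t=0..0: t=0:+1/24 = 1/24
⇒ 3j(2 2 4; 0 -1 1)² = 1/21, sgn -1
4πI² = N·(3j₀)²·(3jₘ)² = 30/49
I = -1·√(0.612245/4π) = -0.22072812

-0.220728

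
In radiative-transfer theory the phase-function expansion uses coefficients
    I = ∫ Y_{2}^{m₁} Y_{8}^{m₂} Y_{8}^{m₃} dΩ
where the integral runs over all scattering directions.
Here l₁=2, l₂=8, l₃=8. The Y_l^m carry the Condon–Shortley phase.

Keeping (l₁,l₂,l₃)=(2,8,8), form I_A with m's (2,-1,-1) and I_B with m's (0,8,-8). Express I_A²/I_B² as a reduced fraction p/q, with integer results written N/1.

27/50

Shared (l₁,l₂,l₃)=(2,8,8): N and (l;000)² cancel in I_A²/I_B².
A: Δ = 2!·2!·14!/19! = 1/348840; Racah Σ t=0..0: t=0:+1/101606400 = 1/101606400; ⇒ 3j(2 8 8; 2 -1 -1)² = 36/1615, sgn -1
B: Δ = 2!·2!·14!/19! = 1/348840; Racah Σ t=2..2: t=2:+1/348713164800 = 1/348713164800; ⇒ 3j(2 8 8; 0 8 -8)² = 40/969, sgn +1
I_A²/I_B² = (36/1615)/(40/969) = 27/50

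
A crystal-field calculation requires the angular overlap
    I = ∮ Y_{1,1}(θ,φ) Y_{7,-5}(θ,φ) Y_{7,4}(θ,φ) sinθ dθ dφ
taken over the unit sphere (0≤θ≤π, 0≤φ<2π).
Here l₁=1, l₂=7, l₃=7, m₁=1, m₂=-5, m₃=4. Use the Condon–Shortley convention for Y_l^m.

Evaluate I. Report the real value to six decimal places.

0.000000

L=15 odd ⇒ parity kills the (l;000) factor ⇒ I = 0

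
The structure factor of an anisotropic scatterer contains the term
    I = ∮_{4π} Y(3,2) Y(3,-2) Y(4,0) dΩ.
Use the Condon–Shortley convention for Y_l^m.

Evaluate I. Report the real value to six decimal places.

-0.179515

Rules hold: Σm=0, L=10 even, 0≤4≤6.
N = 7·7·9 = 441
Δ = 2!·4!·4!/11! = 1/34650
Racah Σ t=0..2: t=0:+1/72 t=1:−1/16 t=2:+1/72 = -5/144
⇒ 3j(3 3 4; 0 0 0)² = 2/77, sgn -1
Racah Σ t=0..1: t=0:+1/72 t=1:−1/576 = 7/576
⇒ 3j(3 3 4; 2 -2 0)² = 7/198, sgn +1
4πI² = N·(3j₀)²·(3jₘ)² = 49/121
I = -1·√(0.404959/4π) = -0.17951487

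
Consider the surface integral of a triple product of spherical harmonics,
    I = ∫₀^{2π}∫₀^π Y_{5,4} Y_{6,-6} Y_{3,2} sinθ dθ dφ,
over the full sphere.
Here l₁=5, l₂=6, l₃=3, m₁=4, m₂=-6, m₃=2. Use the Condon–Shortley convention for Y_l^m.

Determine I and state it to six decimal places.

0.207001

m-sum 0 ✓  L=14 even ✓  1≤3≤11 ✓
Π(2lᵢ+1) = 11×13×7 = 1001
triangle coeff Δ(5,6,3) = 1/675675
Σ_t [3,5]: t=3:−1/8640 t=4:+1/2304 t=5:−1/8640 = 7/34560
(3j)²=7/429 [(5 6 3; 0 0 0)], sign=-1
Σ_t [0,0]: t=0:+1/967680 = 1/967680
(3j)²=3/91 [(5 6 3; 4 -6 2)], sign=-1
⇒ 4πI² = 7/13
I = (+1)√(7/13/(4π)) = 0.20700098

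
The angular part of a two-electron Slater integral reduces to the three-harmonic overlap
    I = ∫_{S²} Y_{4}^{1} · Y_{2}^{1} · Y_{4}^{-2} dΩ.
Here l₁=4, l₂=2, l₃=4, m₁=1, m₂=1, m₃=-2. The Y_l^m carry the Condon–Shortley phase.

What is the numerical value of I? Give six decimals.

Rules hold: Σm=0, L=10 even, 2≤4≤6.
N = 9·5·9 = 405
Δ = 2!·6!·2!/11! = 1/13860
Racah Σ t=0..2: t=0:+1/192 t=1:−1/36 t=2:+1/192 = -5/288
⇒ 3j(4 2 4; 0 0 0)² = 20/693, sgn -1
Racah Σ t=1..2: t=1:−1/96 t=2:+1/240 = -1/160
⇒ 3j(4 2 4; 1 1 -2)² = 27/1540, sgn -1
4πI² = N·(3j₀)²·(3jₘ)² = 1215/5929
I = +1·√(0.204925/4π) = 0.12770047

0.127700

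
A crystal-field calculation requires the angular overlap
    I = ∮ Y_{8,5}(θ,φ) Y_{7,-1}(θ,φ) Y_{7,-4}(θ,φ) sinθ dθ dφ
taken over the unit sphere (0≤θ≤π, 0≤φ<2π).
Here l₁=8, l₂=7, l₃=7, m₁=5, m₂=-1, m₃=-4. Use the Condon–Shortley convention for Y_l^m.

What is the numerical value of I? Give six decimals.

Rules hold: Σm=0, L=22 even, 1≤7≤15.
N = 17·15·15 = 3825
Δ = 8!·8!·6!/23! = 1/22086194130
Racah Σ t=1..7: t=1:−1/18289152000 t=2:+1/248832000 t=3:−1/24883200 t=4:+1/11943936 t=5:−1/24883200 t=6:+1/248832000 t=7:−1/18289152000 = 11/975421440
⇒ 3j(8 7 7; 0 0 0)² = 1750/289731, sgn -1
Racah Σ t=0..3: t=0:+1/20901888000 t=1:−1/870912000 t=2:+1/348364800 t=3:−1/1045094400 = 17/20901888000
⇒ 3j(8 7 7; 5 -1 -4)² = 17/2185, sgn -1
4πI² = N·(3j₀)²·(3jₘ)² = 446250/2482597
I = +1·√(0.179751/4π) = 0.11959997

0.119600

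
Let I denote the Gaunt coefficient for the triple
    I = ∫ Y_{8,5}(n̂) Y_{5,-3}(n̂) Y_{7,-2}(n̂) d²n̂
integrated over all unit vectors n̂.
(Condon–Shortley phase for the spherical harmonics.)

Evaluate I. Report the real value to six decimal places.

0.056053

Checks pass: Σm=0; 20 even; l₃=7∈[3,13].
(2·8+1)(2·5+1)(2·7+1) = 2805
Δ: 6! 10! 4! / 21! → 1/814773960
sum: t=1:−1/87091200 t=2:+1/4976640 t=3:−1/2073600 t=4:+1/4976640 t=5:−1/87091200 = -1/9676800
3j²(8 5 7; 0 0 0) = Δ·Π!·Σ² = 360/46189  (sign +1)
sum: t=0:+1/87091200 t=1:−1/58060800 t=2:+1/418037760 = -1/298598400
3j²(8 5 7; 5 -3 -2) = Δ·Π!·Σ² = 7/3876  (sign +1)
combine: 4πI² = 2805·360/46189·7/3876 = 3150/79781
take √, sign +1: I = 0.05605323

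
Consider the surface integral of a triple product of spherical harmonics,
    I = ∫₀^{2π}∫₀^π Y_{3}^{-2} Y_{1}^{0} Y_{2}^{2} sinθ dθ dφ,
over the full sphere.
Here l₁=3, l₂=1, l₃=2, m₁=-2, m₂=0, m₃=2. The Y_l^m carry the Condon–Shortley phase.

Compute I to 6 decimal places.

0.184674

Rules hold: Σm=0, L=6 even, 2≤2≤4.
N = 7·3·5 = 105
Δ = 2!·4!·0!/7! = 1/105
Racah Σ t=1..1: t=1:−1/4 = -1/4
⇒ 3j(3 1 2; 0 0 0)² = 3/35, sgn -1
Racah Σ t=1..1: t=1:−1/24 = -1/24
⇒ 3j(3 1 2; -2 0 2)² = 1/21, sgn -1
4πI² = N·(3j₀)²·(3jₘ)² = 3/7
I = +1·√(0.428571/4π) = 0.18467439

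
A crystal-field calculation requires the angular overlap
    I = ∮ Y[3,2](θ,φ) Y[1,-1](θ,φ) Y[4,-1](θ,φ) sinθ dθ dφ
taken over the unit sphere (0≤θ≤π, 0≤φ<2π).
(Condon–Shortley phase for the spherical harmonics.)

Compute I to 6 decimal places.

m-sum 0 ✓  L=8 even ✓  2≤4≤4 ✓
Π(2lᵢ+1) = 7×3×9 = 189
triangle coeff Δ(3,1,4) = 1/252
Σ_t [0,0]: t=0:+1/36 = 1/36
(3j)²=4/63 [(3 1 4; 0 0 0)], sign=+1
Σ_t [0,0]: t=0:+1/240 = 1/240
(3j)²=1/84 [(3 1 4; 2 -1 -1)], sign=-1
⇒ 4πI² = 1/7
I = (-1)√(1/7/(4π)) = -0.10662181

-0.106622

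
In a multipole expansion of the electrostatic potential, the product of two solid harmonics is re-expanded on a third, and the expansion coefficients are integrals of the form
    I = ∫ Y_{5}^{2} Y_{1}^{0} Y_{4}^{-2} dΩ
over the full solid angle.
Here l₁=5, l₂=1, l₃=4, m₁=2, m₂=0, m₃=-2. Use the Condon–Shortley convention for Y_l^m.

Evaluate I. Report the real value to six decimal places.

m-sum 0 ✓  L=10 even ✓  4≤4≤6 ✓
Π(2lᵢ+1) = 11×3×9 = 297
triangle coeff Δ(5,1,4) = 1/495
Σ_t [1,1]: t=1:−1/576 = -1/576
(3j)²=5/99 [(5 1 4; 0 0 0)], sign=-1
Σ_t [1,1]: t=1:−1/1440 = -1/1440
(3j)²=7/165 [(5 1 4; 2 0 -2)], sign=-1
⇒ 4πI² = 7/11
I = (+1)√(7/11/(4π)) = 0.22503380

0.225034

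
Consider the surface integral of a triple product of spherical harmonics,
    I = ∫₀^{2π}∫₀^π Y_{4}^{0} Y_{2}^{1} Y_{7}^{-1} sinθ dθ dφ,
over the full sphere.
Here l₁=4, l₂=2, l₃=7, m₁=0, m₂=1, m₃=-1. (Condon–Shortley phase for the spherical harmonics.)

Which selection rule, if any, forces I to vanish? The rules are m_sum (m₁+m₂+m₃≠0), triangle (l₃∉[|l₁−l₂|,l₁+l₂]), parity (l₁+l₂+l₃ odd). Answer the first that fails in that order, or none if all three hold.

azimuthal sum: 0 + 1 − 1 = 0  ✓
2 ≤ 7 ≤ 6 (triangle on l)  ✗
L = 4 + 2 + 7 = 13 (odd)

triangle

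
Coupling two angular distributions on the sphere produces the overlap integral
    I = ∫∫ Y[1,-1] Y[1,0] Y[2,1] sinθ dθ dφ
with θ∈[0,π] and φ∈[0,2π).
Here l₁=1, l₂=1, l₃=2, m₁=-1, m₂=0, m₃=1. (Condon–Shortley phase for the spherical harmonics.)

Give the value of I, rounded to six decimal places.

Checks pass: Σm=0; 4 even; l₃=2∈[0,2].
(2·1+1)(2·1+1)(2·2+1) = 45
Δ: 0! 2! 2! / 5! → 1/30
sum: t=0:+1/1 = 1/1
3j²(1 1 2; 0 0 0) = Δ·Π!·Σ² = 2/15  (sign +1)
sum: t=0:+1/2 = 1/2
3j²(1 1 2; -1 0 1) = Δ·Π!·Σ² = 1/10  (sign -1)
combine: 4πI² = 45·2/15·1/10 = 3/5
take √, sign -1: I = -0.21850969

-0.218510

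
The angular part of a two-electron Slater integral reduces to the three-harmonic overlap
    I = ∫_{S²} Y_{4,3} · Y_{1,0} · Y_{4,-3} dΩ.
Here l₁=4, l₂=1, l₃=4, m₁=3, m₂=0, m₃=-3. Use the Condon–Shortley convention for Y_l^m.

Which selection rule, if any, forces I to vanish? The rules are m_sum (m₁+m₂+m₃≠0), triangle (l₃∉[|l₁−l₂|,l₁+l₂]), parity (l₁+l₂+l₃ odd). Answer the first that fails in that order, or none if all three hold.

azimuthal sum: 3 + 0 − 3 = 0  ✓
3 ≤ 4 ≤ 5 (triangle on l)  ✓
L = 4 + 1 + 4 = 9 (odd)  ✗

parity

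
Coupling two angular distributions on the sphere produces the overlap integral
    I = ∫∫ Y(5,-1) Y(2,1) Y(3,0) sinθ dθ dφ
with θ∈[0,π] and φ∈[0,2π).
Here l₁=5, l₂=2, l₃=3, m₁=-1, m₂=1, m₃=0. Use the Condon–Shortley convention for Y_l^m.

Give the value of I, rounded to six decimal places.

-0.214318

m-sum 0 ✓  L=10 even ✓  3≤3≤7 ✓
Π(2lᵢ+1) = 11×5×7 = 385
triangle coeff Δ(5,2,3) = 1/2310
Σ_t [2,2]: t=2:+1/144 = 1/144
(3j)²=10/231 [(5 2 3; 0 0 0)], sign=-1
Σ_t [3,3]: t=3:−1/216 = -1/216
(3j)²=8/231 [(5 2 3; -1 1 0)], sign=+1
⇒ 4πI² = 400/693
I = (-1)√(400/693/(4π)) = -0.21431790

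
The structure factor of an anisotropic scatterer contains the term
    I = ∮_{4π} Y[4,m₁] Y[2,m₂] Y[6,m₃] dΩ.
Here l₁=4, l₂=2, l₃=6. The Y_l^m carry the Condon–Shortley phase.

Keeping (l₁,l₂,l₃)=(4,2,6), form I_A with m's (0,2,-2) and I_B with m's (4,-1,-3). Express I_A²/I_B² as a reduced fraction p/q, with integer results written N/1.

Shared (l₁,l₂,l₃)=(4,2,6): N and (l;000)² cancel in I_A²/I_B².
A: Δ = 0!·8!·4!/13! = 1/6435; Racah Σ t=0..0: t=0:+1/13824 = 1/13824; ⇒ 3j(4 2 6; 0 2 -2)² = 14/1287, sgn +1
B: Δ = 0!·8!·4!/13! = 1/6435; Racah Σ t=0..0: t=0:+1/241920 = 1/241920; ⇒ 3j(4 2 6; 4 -1 -3)² = 1/715, sgn -1
I_A²/I_B² = (14/1287)/(1/715) = 70/9

70/9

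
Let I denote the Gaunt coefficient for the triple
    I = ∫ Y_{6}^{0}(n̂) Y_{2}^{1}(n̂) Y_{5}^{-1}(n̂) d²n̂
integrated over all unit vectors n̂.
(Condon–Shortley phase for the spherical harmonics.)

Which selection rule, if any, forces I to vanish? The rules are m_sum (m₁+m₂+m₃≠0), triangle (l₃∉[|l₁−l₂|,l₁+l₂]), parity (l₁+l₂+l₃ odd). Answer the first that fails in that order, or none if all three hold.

azimuthal sum: 0 + 1 − 1 = 0  ✓
4 ≤ 5 ≤ 8 (triangle on l)  ✓
L = 6 + 2 + 5 = 13 (odd)  ✗

parity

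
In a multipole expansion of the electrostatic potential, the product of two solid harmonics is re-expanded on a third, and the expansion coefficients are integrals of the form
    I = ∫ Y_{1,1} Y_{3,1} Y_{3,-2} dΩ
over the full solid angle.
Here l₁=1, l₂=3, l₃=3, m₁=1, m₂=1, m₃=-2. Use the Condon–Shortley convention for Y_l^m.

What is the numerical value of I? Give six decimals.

0.000000

Σlᵢ=7 odd — θ-integrand is odd under cosθ→−cosθ; I=0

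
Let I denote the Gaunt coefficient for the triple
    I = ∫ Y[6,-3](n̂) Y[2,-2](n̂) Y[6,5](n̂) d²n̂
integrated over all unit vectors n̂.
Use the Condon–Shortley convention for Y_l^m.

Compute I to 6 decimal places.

Rules hold: Σm=0, L=14 even, 4≤6≤8.
N = 13·5·13 = 845
Δ = 2!·10!·2!/15! = 1/90090
Racah Σ t=0..2: t=0:+1/69120 t=1:−1/14400 t=2:+1/69120 = -7/172800
⇒ 3j(6 2 6; 0 0 0)² = 14/715, sgn -1
Racah Σ t=0..0: t=0:+1/1451520 = 1/1451520
⇒ 3j(6 2 6; -3 -2 5)² = 1/91, sgn -1
4πI² = N·(3j₀)²·(3jₘ)² = 2/11
I = +1·√(0.181818/4π) = 0.12028562

0.120286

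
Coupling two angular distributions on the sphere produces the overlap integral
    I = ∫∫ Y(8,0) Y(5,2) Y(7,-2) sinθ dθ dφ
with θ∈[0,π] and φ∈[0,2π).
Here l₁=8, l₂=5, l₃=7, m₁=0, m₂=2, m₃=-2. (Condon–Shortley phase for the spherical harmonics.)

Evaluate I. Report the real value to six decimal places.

-0.116608

m-sum 0 ✓  L=20 even ✓  3≤7≤13 ✓
Π(2lᵢ+1) = 17×11×15 = 2805
triangle coeff Δ(8,5,7) = 1/814773960
Σ_t [1,5]: t=1:−1/87091200 t=2:+1/4976640 t=3:−1/2073600 t=4:+1/4976640 t=5:−1/87091200 = -1/9676800
(3j)²=360/46189 [(8 5 7; 0 0 0)], sign=+1
Σ_t [3,6]: t=3:−1/12441600 t=4:+1/4976640 t=5:−1/14515200 t=6:+1/348364800 = 19/348364800
(3j)²=19/2431 [(8 5 7; 0 2 -2)], sign=-1
⇒ 4πI² = 5400/31603
I = (-1)√(5400/31603/(4π)) = -0.11660785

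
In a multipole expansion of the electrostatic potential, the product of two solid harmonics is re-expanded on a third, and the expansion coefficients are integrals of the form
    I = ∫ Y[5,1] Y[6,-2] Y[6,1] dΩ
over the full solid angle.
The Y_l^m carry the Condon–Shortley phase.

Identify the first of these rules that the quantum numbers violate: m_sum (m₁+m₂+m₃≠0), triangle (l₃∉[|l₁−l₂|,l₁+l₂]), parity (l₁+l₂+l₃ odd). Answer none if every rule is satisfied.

azimuthal sum: 1 − 2 + 1 = 0  ✓
1 ≤ 6 ≤ 11 (triangle on l)  ✓
L = 5 + 6 + 6 = 17 (odd)  ✗

parity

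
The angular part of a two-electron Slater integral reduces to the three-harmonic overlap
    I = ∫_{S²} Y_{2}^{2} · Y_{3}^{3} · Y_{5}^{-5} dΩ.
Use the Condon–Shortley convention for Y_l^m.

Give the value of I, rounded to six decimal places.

Checks pass: Σm=0; 10 even; l₃=5∈[1,5].
(2·2+1)(2·3+1)(2·5+1) = 385
Δ: 0! 4! 6! / 11! → 1/2310
sum: t=0:+1/144 = 1/144
3j²(2 3 5; 0 0 0) = Δ·Π!·Σ² = 10/231  (sign -1)
sum: t=0:+1/17280 = 1/17280
3j²(2 3 5; 2 3 -5) = Δ·Π!·Σ² = 1/11  (sign +1)
combine: 4πI² = 385·10/231·1/11 = 50/33
take √, sign -1: I = -0.34723469

-0.347235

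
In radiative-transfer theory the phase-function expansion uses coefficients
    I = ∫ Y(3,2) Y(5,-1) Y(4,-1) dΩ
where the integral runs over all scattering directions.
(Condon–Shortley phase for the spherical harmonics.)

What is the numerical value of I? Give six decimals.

0.138239

Checks pass: Σm=0; 12 even; l₃=4∈[2,8].
(2·3+1)(2·5+1)(2·4+1) = 693
Δ: 4! 2! 6! / 13! → 1/180180
sum: t=1:−1/576 t=2:+1/144 t=3:−1/576 = 1/288
3j²(3 5 4; 0 0 0) = Δ·Π!·Σ² = 20/1001  (sign +1)
sum: t=0:+1/1152 t=1:−1/432 = -5/3456
3j²(3 5 4; 2 -1 -1) = Δ·Π!·Σ² = 625/36036  (sign +1)
combine: 4πI² = 693·20/1001·625/36036 = 3125/13013
take √, sign +1: I = 0.13823925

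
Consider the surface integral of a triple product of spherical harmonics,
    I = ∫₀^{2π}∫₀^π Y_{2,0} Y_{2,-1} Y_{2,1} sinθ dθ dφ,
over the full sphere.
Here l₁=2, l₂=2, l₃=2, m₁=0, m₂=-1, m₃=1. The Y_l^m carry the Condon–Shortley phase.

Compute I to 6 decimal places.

-0.090112

m-sum 0 ✓  L=6 even ✓  0≤2≤4 ✓
Π(2lᵢ+1) = 5×5×5 = 125
triangle coeff Δ(2,2,2) = 1/630
Σ_t [0,2]: t=0:+1/8 t=1:−1/1 t=2:+1/8 = -3/4
(3j)²=2/35 [(2 2 2; 0 0 0)], sign=-1
Σ_t [0,1]: t=0:+1/4 t=1:−1/2 = -1/4
(3j)²=1/70 [(2 2 2; 0 -1 1)], sign=+1
⇒ 4πI² = 5/49
I = (-1)√(5/49/(4π)) = -0.09011188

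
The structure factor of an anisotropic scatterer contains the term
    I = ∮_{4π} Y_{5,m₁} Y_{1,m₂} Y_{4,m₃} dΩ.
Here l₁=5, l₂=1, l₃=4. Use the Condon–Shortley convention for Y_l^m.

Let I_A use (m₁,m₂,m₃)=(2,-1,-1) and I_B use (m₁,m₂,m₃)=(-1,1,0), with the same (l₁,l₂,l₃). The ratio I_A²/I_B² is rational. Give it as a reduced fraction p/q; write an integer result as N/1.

Shared (l₁,l₂,l₃)=(5,1,4): N and (l;000)² cancel in I_A²/I_B².
A: Δ = 2!·8!·0!/11! = 1/495; Racah Σ t=0..0: t=0:+1/1440 = 1/1440; ⇒ 3j(5 1 4; 2 -1 -1)² = 7/165, sgn -1
B: Δ = 2!·8!·0!/11! = 1/495; Racah Σ t=2..2: t=2:+1/1152 = 1/1152; ⇒ 3j(5 1 4; -1 1 0)² = 1/33, sgn +1
I_A²/I_B² = (7/165)/(1/33) = 7/5

7/5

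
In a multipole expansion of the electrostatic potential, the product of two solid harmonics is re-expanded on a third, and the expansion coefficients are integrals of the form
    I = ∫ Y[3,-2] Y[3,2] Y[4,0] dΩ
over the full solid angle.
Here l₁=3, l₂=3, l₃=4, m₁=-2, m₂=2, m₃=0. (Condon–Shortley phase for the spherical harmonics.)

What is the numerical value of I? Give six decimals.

Checks pass: Σm=0; 10 even; l₃=4∈[0,6].
(2·3+1)(2·3+1)(2·4+1) = 441
Δ: 2! 4! 4! / 11! → 1/34650
sum: t=0:+1/72 t=1:−1/16 t=2:+1/72 = -5/144
3j²(3 3 4; 0 0 0) = Δ·Π!·Σ² = 2/77  (sign -1)
sum: t=1:−1/576 t=2:+1/72 = 7/576
3j²(3 3 4; -2 2 0) = Δ·Π!·Σ² = 7/198  (sign +1)
combine: 4πI² = 441·2/77·7/198 = 49/121
take √, sign -1: I = -0.17951487

-0.179515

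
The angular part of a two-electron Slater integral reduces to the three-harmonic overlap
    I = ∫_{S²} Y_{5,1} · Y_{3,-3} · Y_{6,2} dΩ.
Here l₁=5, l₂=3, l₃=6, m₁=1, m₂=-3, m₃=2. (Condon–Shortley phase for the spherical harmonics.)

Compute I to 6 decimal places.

Checks pass: Σm=0; 14 even; l₃=6∈[2,8].
(2·5+1)(2·3+1)(2·6+1) = 1001
Δ: 2! 8! 4! / 15! → 1/675675
sum: t=0:+1/8640 t=1:−1/2304 t=2:+1/8640 = -7/34560
3j²(5 3 6; 0 0 0) = Δ·Π!·Σ² = 7/429  (sign -1)
sum: t=0:+1/27648 = 1/27648
3j²(5 3 6; 1 -3 2) = Δ·Π!·Σ² = 10/429  (sign +1)
combine: 4πI² = 1001·7/429·10/429 = 490/1287
take √, sign -1: I = -0.17406195

-0.174062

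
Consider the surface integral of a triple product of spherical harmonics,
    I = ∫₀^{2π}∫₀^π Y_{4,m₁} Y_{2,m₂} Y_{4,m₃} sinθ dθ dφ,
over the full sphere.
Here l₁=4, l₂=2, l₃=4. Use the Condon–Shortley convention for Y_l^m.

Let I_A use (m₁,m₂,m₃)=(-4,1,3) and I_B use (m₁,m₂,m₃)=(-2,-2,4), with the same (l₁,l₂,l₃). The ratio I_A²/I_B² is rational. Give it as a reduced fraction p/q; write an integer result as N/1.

7/2

l's match ⇒ only the (l;m) 3-j factors differ between A and B.
A: triangle coeff Δ(4,2,4) = 1/13860; Σ_t [2,2]: t=2:+1/1440 = 1/1440; (3j)²=7/165 [(4 2 4; -4 1 3)], sign=-1
B: triangle coeff Δ(4,2,4) = 1/13860; Σ_t [0,0]: t=0:+1/2880 = 1/2880; (3j)²=2/165 [(4 2 4; -2 -2 4)], sign=+1
I_A²/I_B² = (7/165)/(2/165) = 7/2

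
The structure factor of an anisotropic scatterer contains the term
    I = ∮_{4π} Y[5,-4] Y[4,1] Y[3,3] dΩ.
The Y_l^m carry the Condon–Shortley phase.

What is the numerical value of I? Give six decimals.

Rules hold: Σm=0, L=12 even, 1≤3≤9.
N = 11·9·7 = 693
Δ = 6!·4!·2!/13! = 1/180180
Racah Σ t=2..4: t=2:+1/576 t=3:−1/144 t=4:+1/576 = -1/288
⇒ 3j(5 4 3; 0 0 0)² = 20/1001, sgn +1
Racah Σ t=5..5: t=5:−1/5760 = -1/5760
⇒ 3j(5 4 3; -4 1 3)² = 9/286, sgn -1
4πI² = N·(3j₀)²·(3jₘ)² = 810/1859
I = -1·√(0.435718/4π) = -0.18620781

-0.186208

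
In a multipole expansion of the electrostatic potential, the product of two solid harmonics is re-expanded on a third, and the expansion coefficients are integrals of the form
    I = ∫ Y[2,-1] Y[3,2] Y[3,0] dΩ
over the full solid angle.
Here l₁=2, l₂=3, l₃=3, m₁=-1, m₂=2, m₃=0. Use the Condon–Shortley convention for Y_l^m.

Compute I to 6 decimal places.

0.000000

m-sum = -1 + 2 + 0 = 1 ≠ 0 ⇒ I = 0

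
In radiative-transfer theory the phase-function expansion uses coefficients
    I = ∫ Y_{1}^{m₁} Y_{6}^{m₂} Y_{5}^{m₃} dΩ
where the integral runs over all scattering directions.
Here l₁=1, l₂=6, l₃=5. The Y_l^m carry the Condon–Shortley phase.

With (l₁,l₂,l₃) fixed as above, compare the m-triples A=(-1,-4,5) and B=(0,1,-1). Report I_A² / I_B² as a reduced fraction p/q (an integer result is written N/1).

l's match ⇒ only the (l;m) 3-j factors differ between A and B.
A: triangle coeff Δ(1,6,5) = 1/858; Σ_t [2,2]: t=2:+1/7257600 = 1/7257600; (3j)²=1/858 [(1 6 5; -1 -4 5)], sign=+1
B: triangle coeff Δ(1,6,5) = 1/858; Σ_t [1,1]: t=1:−1/17280 = -1/17280; (3j)²=35/858 [(1 6 5; 0 1 -1)], sign=-1
I_A²/I_B² = (1/858)/(35/858) = 1/35

1/35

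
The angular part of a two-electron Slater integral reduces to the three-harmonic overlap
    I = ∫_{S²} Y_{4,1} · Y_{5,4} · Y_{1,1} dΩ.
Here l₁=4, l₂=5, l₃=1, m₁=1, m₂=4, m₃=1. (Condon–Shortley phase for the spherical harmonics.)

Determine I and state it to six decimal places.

0.000000

Σmᵢ = 6 ≠ 0, so the φ-integral vanishes; I = 0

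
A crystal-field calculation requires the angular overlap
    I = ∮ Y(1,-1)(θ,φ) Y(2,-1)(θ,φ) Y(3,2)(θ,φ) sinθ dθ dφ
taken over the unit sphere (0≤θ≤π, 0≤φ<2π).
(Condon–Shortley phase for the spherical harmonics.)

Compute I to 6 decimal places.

m-sum 0 ✓  L=6 even ✓  1≤3≤3 ✓
Π(2lᵢ+1) = 3×5×7 = 105
triangle coeff Δ(1,2,3) = 1/105
Σ_t [0,0]: t=0:+1/4 = 1/4
(3j)²=3/35 [(1 2 3; 0 0 0)], sign=-1
Σ_t [0,0]: t=0:+1/12 = 1/12
(3j)²=2/21 [(1 2 3; -1 -1 2)], sign=-1
⇒ 4πI² = 6/7
I = (+1)√(6/7/(4π)) = 0.26116903

0.261169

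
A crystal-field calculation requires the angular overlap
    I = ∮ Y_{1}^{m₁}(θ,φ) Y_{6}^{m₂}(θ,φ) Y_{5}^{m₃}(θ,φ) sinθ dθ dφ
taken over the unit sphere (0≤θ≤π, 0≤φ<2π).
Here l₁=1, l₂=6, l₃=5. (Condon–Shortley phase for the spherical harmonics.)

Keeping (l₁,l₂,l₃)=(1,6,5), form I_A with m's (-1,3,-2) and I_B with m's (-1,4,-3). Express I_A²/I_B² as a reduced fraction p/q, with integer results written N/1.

4/5

Same 1,6,5: normalisation and zero-m 3j drop out of the ratio.
A: Δ: 2! 0! 10! / 13! → 1/858; sum: t=2:+1/60480 = 1/60480; 3j²(1 6 5; -1 3 -2) = Δ·Π!·Σ² = 6/143  (sign -1)
B: Δ: 2! 0! 10! / 13! → 1/858; sum: t=2:+1/161280 = 1/161280; 3j²(1 6 5; -1 4 -3) = Δ·Π!·Σ² = 15/286  (sign +1)
I_A²/I_B² = (6/143)/(15/286) = 4/5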